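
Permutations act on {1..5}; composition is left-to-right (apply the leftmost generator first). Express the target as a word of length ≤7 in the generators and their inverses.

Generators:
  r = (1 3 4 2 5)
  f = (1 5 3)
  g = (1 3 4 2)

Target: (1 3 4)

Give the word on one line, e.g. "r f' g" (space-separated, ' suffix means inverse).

  after g': (1 2 4 3)
  after f: (1 2 4)(3 5)
  after f: (1 2 4 5)
  after g: (3 4 5)
  after f': (1 3 4)

g' f f g f'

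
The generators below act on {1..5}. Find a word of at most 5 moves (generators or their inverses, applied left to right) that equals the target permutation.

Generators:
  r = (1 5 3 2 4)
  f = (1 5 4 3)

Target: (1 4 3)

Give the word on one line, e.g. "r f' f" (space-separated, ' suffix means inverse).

  after f: (1 5 4 3)
  after r': (2 3 4 5)
  after f: (1 5 2)
  after r': (2 4)(3 5)
  after r': (1 4 3)

f r' f r' r'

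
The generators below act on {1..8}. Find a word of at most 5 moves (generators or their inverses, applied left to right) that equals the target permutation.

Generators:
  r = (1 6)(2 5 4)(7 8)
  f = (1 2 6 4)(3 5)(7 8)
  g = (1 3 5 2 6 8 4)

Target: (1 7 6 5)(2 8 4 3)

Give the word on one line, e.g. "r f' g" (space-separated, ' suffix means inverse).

  after f': (1 4 6 2)(3 5)(7 8)
  after g': (1 8 7 6 5)(2 4)
  after f': (1 7 2 6 3 5 4)
  after g: (1 7 6 5)(2 8 4 3)

f' g' f' g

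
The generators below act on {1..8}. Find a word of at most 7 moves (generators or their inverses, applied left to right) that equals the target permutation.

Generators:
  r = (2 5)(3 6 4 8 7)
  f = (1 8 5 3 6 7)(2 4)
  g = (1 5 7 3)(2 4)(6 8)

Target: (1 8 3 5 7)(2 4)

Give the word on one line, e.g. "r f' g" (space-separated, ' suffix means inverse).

  after g': (1 3 7 5)(2 4)(6 8)
  after f': (1 5 7 8 3 6)
  after g: (1 7 6 5 3 8)(2 4)
  after f': (1 6 8 7 3)
  after g: (1 8 3 5 7)(2 4)

g' f' g f' g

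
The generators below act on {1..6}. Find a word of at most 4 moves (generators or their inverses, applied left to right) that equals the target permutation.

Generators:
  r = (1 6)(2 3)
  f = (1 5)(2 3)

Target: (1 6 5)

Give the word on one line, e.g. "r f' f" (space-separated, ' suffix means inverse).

f r' f' r

  after f: (1 5)(2 3)
  after r': (1 5 6)
  after f': (2 3)(5 6)
  after r: (1 6 5)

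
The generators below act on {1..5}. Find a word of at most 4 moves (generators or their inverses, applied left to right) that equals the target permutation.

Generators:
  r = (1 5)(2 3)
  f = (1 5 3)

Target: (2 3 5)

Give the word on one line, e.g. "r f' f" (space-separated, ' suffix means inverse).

f r

  after f: (1 5 3)
  after r: (2 3 5)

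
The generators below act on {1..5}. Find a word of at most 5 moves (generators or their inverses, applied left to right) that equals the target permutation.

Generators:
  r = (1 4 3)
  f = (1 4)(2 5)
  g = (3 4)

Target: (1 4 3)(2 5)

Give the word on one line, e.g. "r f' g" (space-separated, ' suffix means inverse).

r' f' g

  after r': (1 3 4)
  after f': (1 3)(2 5)
  after g: (1 4 3)(2 5)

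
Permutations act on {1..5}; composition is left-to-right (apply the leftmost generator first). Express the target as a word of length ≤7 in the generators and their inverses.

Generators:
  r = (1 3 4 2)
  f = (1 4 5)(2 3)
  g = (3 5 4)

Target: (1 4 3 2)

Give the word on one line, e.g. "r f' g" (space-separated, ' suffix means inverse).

  after r': (1 2 4 3)
  after g: (1 2 3)(4 5)
  after g: (1 2 5 3)
  after r: (2 5 4)
  after f: (1 4 3 2)

r' g g r f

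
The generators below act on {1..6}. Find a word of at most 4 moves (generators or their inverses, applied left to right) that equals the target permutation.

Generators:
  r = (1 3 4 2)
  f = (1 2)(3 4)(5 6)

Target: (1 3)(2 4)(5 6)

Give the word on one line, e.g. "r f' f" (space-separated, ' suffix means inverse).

f' r' r'

  after f': (1 2)(3 4)(5 6)
  after r': (1 4)(5 6)
  after r': (1 3)(2 4)(5 6)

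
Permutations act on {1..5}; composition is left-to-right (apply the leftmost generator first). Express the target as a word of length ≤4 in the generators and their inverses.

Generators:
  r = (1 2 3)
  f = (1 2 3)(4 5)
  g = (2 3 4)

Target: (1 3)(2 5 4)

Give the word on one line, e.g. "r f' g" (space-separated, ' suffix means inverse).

  after g': (2 4 3)
  after r: (1 2 4)
  after f: (1 3)(2 5 4)

g' r f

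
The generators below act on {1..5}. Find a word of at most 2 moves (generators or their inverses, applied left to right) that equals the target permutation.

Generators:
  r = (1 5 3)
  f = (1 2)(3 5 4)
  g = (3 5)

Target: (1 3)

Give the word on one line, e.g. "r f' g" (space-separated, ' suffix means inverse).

  after g: (3 5)
  after r': (1 3)

g r'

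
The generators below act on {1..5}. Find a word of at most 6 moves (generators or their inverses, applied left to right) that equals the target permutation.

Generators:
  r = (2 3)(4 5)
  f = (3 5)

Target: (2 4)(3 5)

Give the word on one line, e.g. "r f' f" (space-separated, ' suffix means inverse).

  after f': (3 5)
  after r': (2 3 4 5)
  after f': (2 5)(3 4)
  after r: (2 4)(3 5)

f' r' f' r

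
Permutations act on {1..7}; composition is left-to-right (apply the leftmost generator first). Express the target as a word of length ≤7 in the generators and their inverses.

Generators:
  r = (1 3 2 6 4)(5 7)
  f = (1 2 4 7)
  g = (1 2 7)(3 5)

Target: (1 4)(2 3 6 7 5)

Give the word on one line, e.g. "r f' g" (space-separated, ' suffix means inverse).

r' r' f g' r

  after r': (1 4 6 2 3)(5 7)
  after r': (1 6 3 4 2)
  after f: (1 6 3 7)
  after g': (1 6 5 3 2)
  after r: (1 4)(2 3 6 7 5)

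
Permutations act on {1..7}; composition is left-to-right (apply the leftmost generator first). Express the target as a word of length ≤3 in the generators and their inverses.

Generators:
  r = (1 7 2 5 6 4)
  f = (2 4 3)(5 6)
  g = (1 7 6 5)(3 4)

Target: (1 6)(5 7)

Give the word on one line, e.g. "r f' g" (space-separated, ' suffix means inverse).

  after g: (1 7 6 5)(3 4)
  after g: (1 6)(5 7)

g g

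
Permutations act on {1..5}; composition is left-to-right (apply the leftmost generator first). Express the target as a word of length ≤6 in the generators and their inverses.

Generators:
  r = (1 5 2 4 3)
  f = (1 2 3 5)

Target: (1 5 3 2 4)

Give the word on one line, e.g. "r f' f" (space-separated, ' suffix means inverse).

  after f': (1 5 3 2)
  after r': (2 3 5 4)
  after r': (1 3)(2 4 5)
  after f: (1 5 3 2 4)

f' r' r' f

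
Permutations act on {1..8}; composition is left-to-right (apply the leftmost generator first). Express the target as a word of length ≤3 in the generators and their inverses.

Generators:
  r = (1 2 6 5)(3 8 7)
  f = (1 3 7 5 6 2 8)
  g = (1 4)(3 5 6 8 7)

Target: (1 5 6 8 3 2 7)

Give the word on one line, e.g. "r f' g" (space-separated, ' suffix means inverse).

  after r': (1 5 6 2)(3 7 8)
  after r': (1 6)(2 5)(3 8 7)
  after f': (1 5 6 8 3 2 7)

r' r' f'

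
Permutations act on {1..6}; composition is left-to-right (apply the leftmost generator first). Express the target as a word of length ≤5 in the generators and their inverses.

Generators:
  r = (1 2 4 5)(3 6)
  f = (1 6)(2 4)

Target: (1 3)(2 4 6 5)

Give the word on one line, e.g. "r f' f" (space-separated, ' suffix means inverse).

  after f': (1 6)(2 4)
  after r': (1 3 6 5 4)
  after f': (1 3)(2 4 6 5)

f' r' f'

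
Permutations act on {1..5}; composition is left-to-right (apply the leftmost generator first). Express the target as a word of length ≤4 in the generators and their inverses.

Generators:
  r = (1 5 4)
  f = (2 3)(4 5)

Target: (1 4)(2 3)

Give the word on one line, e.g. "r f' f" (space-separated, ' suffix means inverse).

  after f: (2 3)(4 5)
  after r': (1 4)(2 3)

f r'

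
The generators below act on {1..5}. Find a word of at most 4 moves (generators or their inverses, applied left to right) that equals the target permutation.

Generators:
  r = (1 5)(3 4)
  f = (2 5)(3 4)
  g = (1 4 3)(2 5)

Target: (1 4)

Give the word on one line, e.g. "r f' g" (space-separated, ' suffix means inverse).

  after g': (1 3 4)(2 5)
  after g': (1 4 3)
  after f: (1 3)(2 5)
  after g': (1 4)

g' g' f g'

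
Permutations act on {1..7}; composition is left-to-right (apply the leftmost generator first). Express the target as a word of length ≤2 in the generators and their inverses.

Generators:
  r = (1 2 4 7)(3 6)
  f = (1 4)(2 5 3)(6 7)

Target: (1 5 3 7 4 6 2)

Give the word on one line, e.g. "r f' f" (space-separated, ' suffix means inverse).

  after r: (1 2 4 7)(3 6)
  after f: (1 5 3 7 4 6 2)

r f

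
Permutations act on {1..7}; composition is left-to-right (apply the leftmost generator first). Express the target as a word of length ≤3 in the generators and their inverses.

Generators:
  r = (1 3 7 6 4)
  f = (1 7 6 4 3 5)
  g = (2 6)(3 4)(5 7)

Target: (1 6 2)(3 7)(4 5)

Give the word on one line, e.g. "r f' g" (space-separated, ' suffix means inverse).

g' r' f'

  after g': (2 6)(3 4)(5 7)
  after r': (1 4)(2 7 5 3 6)
  after f': (1 6 2)(3 7)(4 5)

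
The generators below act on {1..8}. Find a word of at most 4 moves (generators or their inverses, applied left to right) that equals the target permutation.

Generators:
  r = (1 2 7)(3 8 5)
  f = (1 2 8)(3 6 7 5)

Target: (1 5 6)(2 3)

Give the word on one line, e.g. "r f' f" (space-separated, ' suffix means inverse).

  after r: (1 2 7)(3 8 5)
  after f: (1 8 3)(2 5 6 7)
  after r': (1 3 7)(2 8 5 6)
  after r': (1 5 6)(2 3)

r f r' r'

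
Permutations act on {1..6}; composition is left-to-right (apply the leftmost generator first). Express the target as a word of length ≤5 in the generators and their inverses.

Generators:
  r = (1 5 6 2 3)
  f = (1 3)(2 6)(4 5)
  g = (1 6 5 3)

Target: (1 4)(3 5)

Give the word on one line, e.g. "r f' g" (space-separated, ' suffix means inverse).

r f g r

  after r: (1 5 6 2 3)
  after f: (1 4 5 2)
  after g: (1 4 3)(2 6 5)
  after r: (1 4)(3 5)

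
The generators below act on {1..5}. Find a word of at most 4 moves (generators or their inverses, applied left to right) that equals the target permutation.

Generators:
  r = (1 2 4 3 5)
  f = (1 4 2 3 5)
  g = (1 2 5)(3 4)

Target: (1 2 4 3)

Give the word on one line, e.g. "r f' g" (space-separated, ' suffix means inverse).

f' r' g' f

  after f': (1 5 3 2 4)
  after r': (1 3)(4 5)
  after g': (1 4 2)(3 5)
  after f: (1 2 4 3)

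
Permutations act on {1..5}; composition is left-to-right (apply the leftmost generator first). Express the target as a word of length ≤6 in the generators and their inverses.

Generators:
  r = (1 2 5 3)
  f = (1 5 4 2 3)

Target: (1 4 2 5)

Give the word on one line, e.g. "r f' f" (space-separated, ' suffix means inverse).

  after f: (1 5 4 2 3)
  after r': (1 2 5 4)
  after f': (1 4 3 2)
  after r: (1 4)(3 5)
  after r: (1 4 2 5)

f r' f' r r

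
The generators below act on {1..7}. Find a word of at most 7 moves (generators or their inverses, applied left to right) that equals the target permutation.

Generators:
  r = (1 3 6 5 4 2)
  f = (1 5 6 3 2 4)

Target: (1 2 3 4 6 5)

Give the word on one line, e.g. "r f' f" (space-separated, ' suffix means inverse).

r' f' r' f' f'

  after r': (1 2 4 5 6 3)
  after f': (1 3 4)
  after r': (2 4)(3 5 6)
  after f': (1 4 3)
  after f': (1 2 3 4 6 5)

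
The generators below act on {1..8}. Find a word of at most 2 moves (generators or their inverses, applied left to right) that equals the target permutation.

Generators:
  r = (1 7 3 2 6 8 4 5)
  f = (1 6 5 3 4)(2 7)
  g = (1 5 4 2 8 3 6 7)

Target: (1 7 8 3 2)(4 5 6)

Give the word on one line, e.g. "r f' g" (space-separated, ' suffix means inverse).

  after f: (1 6 5 3 4)(2 7)
  after g: (1 7 8 3 2)(4 5 6)

f g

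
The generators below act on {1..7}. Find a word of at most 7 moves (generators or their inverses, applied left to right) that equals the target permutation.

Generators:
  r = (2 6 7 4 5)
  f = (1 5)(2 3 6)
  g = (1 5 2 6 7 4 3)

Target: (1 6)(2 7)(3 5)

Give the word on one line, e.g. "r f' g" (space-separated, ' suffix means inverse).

  after f': (1 5)(2 6 3)
  after g': (3 5)(4 7 6)
  after f': (1 5 2 6 4 7 3)
  after r: (1 2 7 3)(5 6)
  after f': (1 6)(2 7)(3 5)

f' g' f' r f'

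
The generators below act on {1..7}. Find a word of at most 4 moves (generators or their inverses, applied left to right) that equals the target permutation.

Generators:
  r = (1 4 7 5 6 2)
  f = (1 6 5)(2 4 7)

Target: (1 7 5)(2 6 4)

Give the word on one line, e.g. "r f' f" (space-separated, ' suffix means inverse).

r' f' f' r

  after r': (1 2 6 5 7 4)
  after f': (1 7 2)(4 5)
  after f': (1 4 6)(2 5)
  after r: (1 7 5)(2 6 4)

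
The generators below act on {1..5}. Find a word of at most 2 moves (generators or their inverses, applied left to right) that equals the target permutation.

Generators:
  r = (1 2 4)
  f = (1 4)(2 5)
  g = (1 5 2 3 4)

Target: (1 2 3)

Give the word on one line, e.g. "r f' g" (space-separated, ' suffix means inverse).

g f'

  after g: (1 5 2 3 4)
  after f': (1 2 3)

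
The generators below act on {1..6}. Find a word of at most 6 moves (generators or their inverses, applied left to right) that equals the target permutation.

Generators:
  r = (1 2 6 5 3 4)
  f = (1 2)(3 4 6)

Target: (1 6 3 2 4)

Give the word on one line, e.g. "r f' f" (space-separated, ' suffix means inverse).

r' f' r' r'

  after r': (1 4 3 5 6 2)
  after f': (1 3 5 4 6)
  after r': (1 5 3 6 4 2)
  after r': (1 6 3 2 4)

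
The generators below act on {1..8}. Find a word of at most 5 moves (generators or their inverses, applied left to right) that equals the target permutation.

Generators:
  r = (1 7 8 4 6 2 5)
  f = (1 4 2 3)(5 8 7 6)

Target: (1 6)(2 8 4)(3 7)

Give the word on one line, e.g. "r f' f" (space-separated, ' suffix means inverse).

f f r f'

  after f: (1 4 2 3)(5 8 7 6)
  after f: (1 2)(3 4)(5 7)(6 8)
  after r: (1 5 8 2 7)(3 6 4)
  after f': (1 6)(2 8 4)(3 7)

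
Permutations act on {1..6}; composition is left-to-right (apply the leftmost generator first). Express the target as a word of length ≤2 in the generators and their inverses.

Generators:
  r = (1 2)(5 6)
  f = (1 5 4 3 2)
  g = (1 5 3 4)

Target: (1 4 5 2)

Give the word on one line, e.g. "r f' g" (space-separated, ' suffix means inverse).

  after g: (1 5 3 4)
  after f: (1 4 5 2)

g f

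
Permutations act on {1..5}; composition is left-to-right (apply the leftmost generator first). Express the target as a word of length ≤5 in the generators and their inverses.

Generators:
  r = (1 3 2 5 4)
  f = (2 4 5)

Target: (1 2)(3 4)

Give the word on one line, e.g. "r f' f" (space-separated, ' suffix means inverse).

  after r': (1 4 5 2 3)
  after f': (1 2 3)
  after f': (1 5 4 2 3)
  after r': (1 2)(3 4)

r' f' f' r'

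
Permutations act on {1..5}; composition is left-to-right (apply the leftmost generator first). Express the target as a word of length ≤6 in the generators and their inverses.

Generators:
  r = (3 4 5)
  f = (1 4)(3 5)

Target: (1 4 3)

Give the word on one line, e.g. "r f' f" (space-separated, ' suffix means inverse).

f r' f' r'

  after f: (1 4)(3 5)
  after r': (1 3 4)
  after f': (1 5 3)
  after r': (1 4 3)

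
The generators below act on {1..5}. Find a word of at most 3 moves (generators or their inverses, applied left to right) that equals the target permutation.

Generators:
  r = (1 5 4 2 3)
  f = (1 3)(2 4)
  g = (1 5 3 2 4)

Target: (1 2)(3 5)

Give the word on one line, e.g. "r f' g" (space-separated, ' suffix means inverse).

g' f

  after g': (1 4 2 3 5)
  after f: (1 2)(3 5)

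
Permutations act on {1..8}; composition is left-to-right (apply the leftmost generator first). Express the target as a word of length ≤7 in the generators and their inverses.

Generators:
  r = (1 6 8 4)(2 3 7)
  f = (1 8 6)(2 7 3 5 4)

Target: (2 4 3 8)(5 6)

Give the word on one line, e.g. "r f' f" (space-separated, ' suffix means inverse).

  after f: (1 8 6)(2 7 3 5 4)
  after r': (1 6 4 7 2 3 5 8)
  after f: (2 5 6)(3 4)
  after r: (1 6 3)(2 5 8 4 7)
  after f: (2 4 3 8)(5 6)

f r' f r f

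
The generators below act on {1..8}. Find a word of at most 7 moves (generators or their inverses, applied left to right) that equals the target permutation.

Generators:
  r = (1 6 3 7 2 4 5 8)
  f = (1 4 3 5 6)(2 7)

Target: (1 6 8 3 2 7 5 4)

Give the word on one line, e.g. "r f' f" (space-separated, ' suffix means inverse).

r' f' f' r f'

  after r': (1 8 5 4 2 7 3 6)
  after f': (1 8 3 5)(4 7)
  after f': (1 8 4 2 7)(5 6)
  after r: (3 7 6 8 5)
  after f': (1 6 8 3 2 7 5 4)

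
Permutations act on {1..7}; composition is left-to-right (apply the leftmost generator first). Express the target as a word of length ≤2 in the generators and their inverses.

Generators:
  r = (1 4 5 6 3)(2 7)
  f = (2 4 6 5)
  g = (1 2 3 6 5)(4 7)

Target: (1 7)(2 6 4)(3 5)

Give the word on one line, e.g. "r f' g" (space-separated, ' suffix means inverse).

  after g: (1 2 3 6 5)(4 7)
  after r': (1 7)(2 6 4)(3 5)

g r'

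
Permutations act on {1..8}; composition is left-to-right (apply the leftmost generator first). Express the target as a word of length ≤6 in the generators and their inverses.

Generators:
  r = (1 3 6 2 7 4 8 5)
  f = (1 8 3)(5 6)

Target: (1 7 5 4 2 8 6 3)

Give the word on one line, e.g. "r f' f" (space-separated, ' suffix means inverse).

f' f' r' r' f'

  after f': (1 3 8)(5 6)
  after f': (1 8 3)
  after r': (1 4 7 2 6 3 5 8)
  after r': (1 7 6)(2 3 8 5 4)
  after f': (1 7 5 4 2 8 6 3)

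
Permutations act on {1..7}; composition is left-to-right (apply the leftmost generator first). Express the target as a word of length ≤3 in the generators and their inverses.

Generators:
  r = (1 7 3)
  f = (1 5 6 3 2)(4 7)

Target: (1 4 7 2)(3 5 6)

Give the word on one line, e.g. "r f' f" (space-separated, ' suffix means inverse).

  after r: (1 7 3)
  after f: (1 4 7 2)(3 5 6)

r f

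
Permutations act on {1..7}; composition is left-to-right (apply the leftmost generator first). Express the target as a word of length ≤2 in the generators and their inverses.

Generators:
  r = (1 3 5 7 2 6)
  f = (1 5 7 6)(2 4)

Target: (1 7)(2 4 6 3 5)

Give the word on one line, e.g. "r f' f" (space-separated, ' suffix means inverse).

  after f: (1 5 7 6)(2 4)
  after r: (1 7)(2 4 6 3 5)

f r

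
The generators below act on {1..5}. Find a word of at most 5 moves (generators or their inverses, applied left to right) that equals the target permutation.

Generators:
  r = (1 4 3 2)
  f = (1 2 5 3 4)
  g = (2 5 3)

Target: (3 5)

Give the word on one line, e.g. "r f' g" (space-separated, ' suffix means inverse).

  after f: (1 2 5 3 4)
  after r: (2 5)
  after g: (2 3)
  after g: (3 5)

f r g g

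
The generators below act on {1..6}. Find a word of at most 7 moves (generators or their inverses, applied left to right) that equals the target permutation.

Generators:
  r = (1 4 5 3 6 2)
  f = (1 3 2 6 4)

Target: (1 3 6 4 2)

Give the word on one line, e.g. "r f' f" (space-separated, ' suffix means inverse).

r f r r r

  after r: (1 4 5 3 6 2)
  after f: (2 3 4 5)
  after r: (1 4 3 5)(2 6)
  after r: (1 5 4 6)
  after r: (1 3 6 4 2)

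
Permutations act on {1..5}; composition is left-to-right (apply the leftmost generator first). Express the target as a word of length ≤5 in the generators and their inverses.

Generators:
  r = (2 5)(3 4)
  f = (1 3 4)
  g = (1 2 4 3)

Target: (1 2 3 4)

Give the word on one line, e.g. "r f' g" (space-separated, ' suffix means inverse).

  after f': (1 4 3)
  after g': (1 2)
  after f': (1 2 4 3)
  after f': (1 2 3 4)

f' g' f' f'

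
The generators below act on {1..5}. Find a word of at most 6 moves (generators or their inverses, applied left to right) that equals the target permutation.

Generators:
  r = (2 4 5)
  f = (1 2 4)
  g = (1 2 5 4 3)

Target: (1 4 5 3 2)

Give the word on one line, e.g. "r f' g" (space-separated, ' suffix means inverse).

f' r' f g' r'

  after f': (1 4 2)
  after r': (1 2)(4 5)
  after f: (1 4 5)
  after g': (1 5 3 4 2)
  after r': (1 4 5 3 2)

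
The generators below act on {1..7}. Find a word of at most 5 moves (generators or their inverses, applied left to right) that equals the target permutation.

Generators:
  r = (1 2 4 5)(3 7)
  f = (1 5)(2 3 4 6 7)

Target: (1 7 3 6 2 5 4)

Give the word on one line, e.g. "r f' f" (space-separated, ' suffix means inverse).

  after r': (1 5 4 2)(3 7)
  after r': (1 4)(2 5)
  after f: (1 6 7 2)(3 4 5)
  after f: (1 7 3 6 2 5 4)

r' r' f f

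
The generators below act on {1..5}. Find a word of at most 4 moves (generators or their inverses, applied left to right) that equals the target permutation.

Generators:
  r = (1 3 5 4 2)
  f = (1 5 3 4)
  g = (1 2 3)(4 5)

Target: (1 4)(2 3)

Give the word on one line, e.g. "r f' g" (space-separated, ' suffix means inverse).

  after r: (1 3 5 4 2)
  after f': (1 5 3)(2 4)
  after r': (1 3 2 5)
  after f: (1 4)(2 3)

r f' r' f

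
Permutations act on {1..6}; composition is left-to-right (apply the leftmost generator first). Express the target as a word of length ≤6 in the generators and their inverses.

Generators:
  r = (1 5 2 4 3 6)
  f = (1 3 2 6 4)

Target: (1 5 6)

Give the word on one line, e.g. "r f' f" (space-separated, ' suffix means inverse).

f' r r r r

  after f': (1 4 6 2 3)
  after r: (1 3 5 2 6 4)
  after r: (1 6 3 2)(4 5)
  after r: (2 5 3 4)
  after r: (1 5 6)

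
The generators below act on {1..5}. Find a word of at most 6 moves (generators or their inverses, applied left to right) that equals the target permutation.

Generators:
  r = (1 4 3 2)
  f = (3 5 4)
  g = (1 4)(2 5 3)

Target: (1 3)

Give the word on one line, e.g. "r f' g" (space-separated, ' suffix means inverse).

f' g' f' g' r'

  after f': (3 4 5)
  after g': (1 4 2 3)
  after f': (1 5 3)(2 4)
  after g': (1 2)(3 4)
  after r': (1 3)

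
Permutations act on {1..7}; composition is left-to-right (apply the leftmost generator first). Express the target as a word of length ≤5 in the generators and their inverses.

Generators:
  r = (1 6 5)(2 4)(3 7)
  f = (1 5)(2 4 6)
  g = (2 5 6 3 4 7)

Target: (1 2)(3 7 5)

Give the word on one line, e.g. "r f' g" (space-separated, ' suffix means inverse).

g f' g'

  after g: (2 5 6 3 4 7)
  after f': (1 5 4 7 6 3 2)
  after g': (1 2)(3 7 5)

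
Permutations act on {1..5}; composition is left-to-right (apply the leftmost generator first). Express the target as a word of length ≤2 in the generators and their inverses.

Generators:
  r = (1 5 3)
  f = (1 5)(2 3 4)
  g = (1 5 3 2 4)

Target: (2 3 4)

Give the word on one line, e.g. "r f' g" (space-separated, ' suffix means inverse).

  after f': (1 5)(2 4 3)
  after f': (2 3 4)

f' f'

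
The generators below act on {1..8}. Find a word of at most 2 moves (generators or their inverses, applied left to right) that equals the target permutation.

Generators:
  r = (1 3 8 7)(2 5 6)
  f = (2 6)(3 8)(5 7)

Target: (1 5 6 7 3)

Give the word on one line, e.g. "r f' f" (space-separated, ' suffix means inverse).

  after r': (1 7 8 3)(2 6 5)
  after f': (1 5 6 7 3)

r' f'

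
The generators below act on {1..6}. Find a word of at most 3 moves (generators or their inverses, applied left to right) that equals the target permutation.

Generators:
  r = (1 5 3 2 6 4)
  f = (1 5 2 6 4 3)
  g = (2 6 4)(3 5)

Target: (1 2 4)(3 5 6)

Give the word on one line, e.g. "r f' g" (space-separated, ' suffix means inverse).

f f

  after f: (1 5 2 6 4 3)
  after f: (1 2 4)(3 5 6)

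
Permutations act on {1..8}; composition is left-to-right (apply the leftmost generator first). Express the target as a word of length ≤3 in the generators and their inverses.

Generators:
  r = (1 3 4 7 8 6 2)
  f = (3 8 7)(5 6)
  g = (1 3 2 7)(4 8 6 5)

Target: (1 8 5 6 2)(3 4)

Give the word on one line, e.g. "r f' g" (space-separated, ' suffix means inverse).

r f

  after r: (1 3 4 7 8 6 2)
  after f: (1 8 5 6 2)(3 4)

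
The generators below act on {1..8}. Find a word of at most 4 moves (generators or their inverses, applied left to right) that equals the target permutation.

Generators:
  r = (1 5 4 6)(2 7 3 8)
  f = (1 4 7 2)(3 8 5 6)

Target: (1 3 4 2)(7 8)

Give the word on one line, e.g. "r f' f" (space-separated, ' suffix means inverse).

  after r': (1 6 4 5)(2 8 3 7)
  after f: (1 3 2 5 4 6 7)
  after r: (1 8 2 4)(3 7 5 6)
  after f': (1 3 4 2)(7 8)

r' f r f'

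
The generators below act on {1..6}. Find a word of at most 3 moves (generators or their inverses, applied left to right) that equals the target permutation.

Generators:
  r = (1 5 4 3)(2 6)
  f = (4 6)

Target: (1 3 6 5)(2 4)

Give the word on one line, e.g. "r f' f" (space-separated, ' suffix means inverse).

  after f: (4 6)
  after r': (1 3 4 2 6 5)
  after f: (1 3 6 5)(2 4)

f r' f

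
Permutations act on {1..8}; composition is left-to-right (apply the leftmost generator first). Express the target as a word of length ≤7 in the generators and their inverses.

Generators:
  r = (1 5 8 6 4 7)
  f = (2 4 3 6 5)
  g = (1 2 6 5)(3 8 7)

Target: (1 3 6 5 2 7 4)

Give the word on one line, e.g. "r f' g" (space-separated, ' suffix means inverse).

r f r f f

  after r: (1 5 8 6 4 7)
  after f: (1 2 4 7)(3 6)(5 8)
  after r: (1 2 7 5 6 3 4)
  after f: (1 4)(2 7)
  after f: (1 3 6 5 2 7 4)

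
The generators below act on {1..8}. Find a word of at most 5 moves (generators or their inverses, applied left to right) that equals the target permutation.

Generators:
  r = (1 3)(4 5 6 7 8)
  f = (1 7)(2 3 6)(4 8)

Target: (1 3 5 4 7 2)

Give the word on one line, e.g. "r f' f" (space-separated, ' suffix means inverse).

f r' f f

  after f: (1 7)(2 3 6)(4 8)
  after r': (1 6 2)(3 5 4 7)
  after f: (1 2 7 6 3 5 8 4)
  after f: (1 3 5 4 7 2)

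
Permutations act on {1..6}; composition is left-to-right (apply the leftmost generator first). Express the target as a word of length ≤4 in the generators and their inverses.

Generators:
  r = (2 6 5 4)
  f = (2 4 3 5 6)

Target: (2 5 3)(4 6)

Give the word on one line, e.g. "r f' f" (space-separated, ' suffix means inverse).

  after f': (2 6 5 3 4)
  after f': (2 5 4 6 3)
  after r': (2 6 3 4)
  after f': (2 5 3)(4 6)

f' f' r' f'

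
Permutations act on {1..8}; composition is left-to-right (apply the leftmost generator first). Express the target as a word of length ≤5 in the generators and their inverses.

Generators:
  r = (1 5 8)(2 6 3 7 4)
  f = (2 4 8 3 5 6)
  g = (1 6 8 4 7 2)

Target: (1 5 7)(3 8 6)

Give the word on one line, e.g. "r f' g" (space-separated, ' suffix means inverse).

  after r: (1 5 8)(2 6 3 7 4)
  after f: (1 6 5 3 7 8)
  after r: (1 3 4 2 6 8 5 7)
  after f: (1 5 7)(3 8 6)

r f r f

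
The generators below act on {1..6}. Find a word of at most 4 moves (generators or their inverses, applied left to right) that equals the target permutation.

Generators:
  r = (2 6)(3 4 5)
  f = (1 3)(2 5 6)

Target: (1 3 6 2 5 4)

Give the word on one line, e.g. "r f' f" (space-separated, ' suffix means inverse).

  after r: (2 6)(3 4 5)
  after r: (3 5 4)
  after f: (1 3 6 2 5 4)

r r f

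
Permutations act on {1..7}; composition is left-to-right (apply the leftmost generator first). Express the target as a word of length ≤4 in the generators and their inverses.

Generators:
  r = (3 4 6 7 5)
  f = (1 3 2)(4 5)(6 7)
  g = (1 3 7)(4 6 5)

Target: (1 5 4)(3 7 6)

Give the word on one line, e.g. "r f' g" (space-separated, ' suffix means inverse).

r' g' r

  after r': (3 5 7 6 4)
  after g': (1 7 4)(3 6 5)
  after r: (1 5 4)(3 7 6)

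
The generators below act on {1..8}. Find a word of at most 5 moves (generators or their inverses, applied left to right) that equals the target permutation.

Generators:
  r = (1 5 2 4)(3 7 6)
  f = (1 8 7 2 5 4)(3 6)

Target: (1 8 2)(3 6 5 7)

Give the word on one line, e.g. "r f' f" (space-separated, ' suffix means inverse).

  after r': (1 4 2 5)(3 6 7)
  after f: (2 4 5 8 7 6)
  after f: (1 8 2)(3 6 5 7)

r' f f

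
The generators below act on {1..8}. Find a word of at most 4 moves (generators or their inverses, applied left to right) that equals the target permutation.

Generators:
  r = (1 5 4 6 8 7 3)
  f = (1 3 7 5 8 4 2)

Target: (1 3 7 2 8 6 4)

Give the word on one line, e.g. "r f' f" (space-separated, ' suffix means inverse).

f r f

  after f: (1 3 7 5 8 4 2)
  after r: (2 5 7 4)(6 8)
  after f: (1 3 7 2 8 6 4)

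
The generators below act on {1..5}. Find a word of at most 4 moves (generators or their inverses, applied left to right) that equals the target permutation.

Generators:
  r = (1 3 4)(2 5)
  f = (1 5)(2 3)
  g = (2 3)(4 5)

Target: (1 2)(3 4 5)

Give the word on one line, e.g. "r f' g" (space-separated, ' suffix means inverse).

  after r: (1 3 4)(2 5)
  after f': (1 2)(3 4 5)

r f'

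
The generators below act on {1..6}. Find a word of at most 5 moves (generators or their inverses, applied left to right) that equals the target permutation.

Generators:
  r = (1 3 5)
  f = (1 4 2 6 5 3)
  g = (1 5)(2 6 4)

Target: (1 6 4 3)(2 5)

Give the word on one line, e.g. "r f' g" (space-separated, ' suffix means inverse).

f' r f' r'

  after f': (1 3 5 6 2 4)
  after r: (1 5 6 2 4 3)
  after f': (1 6 4 5 2)
  after r': (1 6 4 3)(2 5)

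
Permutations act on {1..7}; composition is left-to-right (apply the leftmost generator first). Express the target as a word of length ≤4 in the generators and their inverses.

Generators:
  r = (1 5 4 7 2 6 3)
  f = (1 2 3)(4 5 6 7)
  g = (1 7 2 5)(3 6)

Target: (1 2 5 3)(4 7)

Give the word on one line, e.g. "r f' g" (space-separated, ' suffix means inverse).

f' r' g f'

  after f': (1 3 2)(4 7 6 5)
  after r': (1 6)(2 3 7)
  after g: (1 3 2 6 7 5)
  after f': (1 2 5 3)(4 7)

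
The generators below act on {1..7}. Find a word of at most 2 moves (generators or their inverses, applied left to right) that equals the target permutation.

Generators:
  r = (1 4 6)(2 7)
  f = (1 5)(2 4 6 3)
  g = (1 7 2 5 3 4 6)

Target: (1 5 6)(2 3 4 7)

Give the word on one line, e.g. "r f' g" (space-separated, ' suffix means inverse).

f' r'

  after f': (1 5)(2 3 6 4)
  after r': (1 5 6)(2 3 4 7)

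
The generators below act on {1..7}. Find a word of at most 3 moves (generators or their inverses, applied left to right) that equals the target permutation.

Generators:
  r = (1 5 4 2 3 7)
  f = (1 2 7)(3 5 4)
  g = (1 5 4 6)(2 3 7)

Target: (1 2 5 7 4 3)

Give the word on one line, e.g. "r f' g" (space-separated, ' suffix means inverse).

r' f f

  after r': (1 7 3 2 4 5)
  after f: (2 3 7 5)
  after f: (1 2 5 7 4 3)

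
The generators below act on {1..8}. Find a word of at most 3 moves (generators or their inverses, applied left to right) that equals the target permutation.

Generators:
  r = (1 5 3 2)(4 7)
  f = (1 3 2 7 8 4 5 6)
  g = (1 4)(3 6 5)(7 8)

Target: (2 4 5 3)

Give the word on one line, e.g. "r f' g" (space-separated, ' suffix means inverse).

g f r'

  after g: (1 4)(3 6 5)(7 8)
  after f: (1 5 2 7 4 3)
  after r': (2 4 5 3)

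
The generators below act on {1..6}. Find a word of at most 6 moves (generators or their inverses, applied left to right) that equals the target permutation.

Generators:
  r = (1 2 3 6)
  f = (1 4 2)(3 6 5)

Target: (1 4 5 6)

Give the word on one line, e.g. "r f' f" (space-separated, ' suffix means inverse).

  after f: (1 4 2)(3 6 5)
  after f: (1 2 4)(3 5 6)
  after r': (2 4 6)(3 5)
  after f: (1 4 5 6)

f f r' f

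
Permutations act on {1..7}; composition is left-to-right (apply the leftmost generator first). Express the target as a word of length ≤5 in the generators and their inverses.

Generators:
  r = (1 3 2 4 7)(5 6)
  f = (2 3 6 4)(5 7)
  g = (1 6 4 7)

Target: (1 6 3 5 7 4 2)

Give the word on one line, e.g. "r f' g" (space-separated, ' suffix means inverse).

r' r' f'

  after r': (1 7 4 2 3)(5 6)
  after r': (1 4 3 7 2)
  after f': (1 6 3 5 7 4 2)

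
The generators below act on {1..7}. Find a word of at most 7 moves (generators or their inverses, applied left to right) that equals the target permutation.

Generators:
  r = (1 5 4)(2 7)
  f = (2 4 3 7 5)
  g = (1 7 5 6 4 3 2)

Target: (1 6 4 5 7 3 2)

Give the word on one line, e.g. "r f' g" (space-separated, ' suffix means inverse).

g' r' r' f g'

  after g': (1 2 3 4 6 5 7)
  after r': (1 7 4 6)(2 3 5)
  after r': (1 2 3)(4 6)(5 7)
  after f: (1 4 6 3)(2 7)
  after g': (1 6 4 5 7 3 2)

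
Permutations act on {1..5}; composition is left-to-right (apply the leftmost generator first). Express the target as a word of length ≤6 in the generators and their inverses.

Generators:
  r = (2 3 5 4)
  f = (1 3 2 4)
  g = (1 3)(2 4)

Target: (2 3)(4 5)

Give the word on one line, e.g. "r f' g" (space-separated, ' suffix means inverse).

  after g: (1 3)(2 4)
  after f: (1 2)
  after f: (1 4)(2 3)
  after f: (3 4)
  after r: (2 3)(4 5)

g f f f r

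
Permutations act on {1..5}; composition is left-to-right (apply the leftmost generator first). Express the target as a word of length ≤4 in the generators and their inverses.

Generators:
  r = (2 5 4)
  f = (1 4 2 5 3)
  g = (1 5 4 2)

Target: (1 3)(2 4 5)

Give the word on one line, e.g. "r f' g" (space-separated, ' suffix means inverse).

f' g' r' r'

  after f': (1 3 5 2 4)
  after g': (1 3)(2 5 4)
  after r': (1 3)
  after r': (1 3)(2 4 5)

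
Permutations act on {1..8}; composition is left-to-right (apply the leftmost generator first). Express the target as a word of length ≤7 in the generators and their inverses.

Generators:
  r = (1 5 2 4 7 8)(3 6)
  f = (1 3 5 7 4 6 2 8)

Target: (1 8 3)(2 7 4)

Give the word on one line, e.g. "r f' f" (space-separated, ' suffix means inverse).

  after f': (1 8 2 6 4 7 5 3)
  after r': (1 7)(2 3 8 5 6)
  after f': (1 5 4 7 8 3 2)
  after r': (2 8 6 3 5)
  after r': (1 8 3)(2 7 4)

f' r' f' r' r'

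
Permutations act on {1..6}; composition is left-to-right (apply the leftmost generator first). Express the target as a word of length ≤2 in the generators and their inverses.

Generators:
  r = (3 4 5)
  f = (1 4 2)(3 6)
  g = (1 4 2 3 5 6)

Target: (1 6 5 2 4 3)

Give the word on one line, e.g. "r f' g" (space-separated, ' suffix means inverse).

r g'

  after r: (3 4 5)
  after g': (1 6 5 2 4 3)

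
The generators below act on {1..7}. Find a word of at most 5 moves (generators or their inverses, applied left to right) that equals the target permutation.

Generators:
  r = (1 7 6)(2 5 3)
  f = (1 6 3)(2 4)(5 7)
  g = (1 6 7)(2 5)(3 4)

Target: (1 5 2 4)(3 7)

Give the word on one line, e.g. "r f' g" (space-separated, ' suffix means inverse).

g r' g' r' f

  after g: (1 6 7)(2 5)(3 4)
  after r': (1 7 6)(3 4 5)
  after g': (1 6 7)(2 5 4)
  after r': (1 7 6)(3 5 4)
  after f: (1 5 2 4)(3 7)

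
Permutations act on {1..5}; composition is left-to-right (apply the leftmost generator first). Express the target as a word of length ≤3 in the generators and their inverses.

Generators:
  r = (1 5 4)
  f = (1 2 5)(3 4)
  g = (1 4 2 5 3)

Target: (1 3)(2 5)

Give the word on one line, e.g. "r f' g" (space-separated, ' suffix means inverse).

r g

  after r: (1 5 4)
  after g: (1 3)(2 5)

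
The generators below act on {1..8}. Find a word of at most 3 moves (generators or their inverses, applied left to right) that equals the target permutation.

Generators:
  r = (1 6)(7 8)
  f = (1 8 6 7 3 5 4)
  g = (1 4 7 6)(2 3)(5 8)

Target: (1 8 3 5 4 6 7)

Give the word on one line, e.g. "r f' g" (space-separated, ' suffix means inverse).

r' f r'

  after r': (1 6)(7 8)
  after f: (1 7 6 8 3 5 4)
  after r': (1 8 3 5 4 6 7)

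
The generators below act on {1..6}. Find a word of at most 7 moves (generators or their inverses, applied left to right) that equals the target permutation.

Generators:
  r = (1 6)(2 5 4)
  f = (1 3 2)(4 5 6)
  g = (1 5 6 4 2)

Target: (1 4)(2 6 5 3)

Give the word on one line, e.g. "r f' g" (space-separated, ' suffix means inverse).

g r' f r' g

  after g: (1 5 6 4 2)
  after r': (1 2 6 5)
  after f: (2 4 5 3)
  after r': (1 6)(2 5 3 4)
  after g: (1 4)(2 6 5 3)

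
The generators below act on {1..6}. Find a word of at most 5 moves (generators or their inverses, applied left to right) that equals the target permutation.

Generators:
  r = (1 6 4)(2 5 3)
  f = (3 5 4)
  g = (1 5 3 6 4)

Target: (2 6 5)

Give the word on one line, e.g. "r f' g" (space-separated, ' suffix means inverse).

  after r: (1 6 4)(2 5 3)
  after r: (1 4 6)(2 3 5)
  after g: (2 6 5)

r r g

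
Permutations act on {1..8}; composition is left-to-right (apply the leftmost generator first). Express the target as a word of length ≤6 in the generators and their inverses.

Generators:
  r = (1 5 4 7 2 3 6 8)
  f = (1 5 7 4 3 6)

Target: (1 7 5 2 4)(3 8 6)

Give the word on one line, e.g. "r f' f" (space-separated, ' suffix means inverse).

r f r' f'

  after r: (1 5 4 7 2 3 6 8)
  after f: (1 7 2 6 8 5 3)
  after r': (1 4 5 2 3 8)
  after f': (1 7 5 2 4)(3 8 6)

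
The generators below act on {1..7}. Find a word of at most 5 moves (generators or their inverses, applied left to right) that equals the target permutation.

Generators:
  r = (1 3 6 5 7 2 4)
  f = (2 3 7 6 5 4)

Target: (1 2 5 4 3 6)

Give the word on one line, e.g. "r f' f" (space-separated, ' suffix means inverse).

r' f' r r

  after r': (1 4 2 7 5 6 3)
  after f': (1 5 7 6 2 3)
  after r: (1 7 5 2 6 4)
  after r: (1 2 5 4 3 6)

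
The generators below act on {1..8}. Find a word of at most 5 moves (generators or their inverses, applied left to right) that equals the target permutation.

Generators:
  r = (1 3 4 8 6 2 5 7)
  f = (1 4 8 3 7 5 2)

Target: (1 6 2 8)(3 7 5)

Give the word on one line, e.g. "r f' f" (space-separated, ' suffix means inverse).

f f r

  after f: (1 4 8 3 7 5 2)
  after f: (1 8 7 2 4 3 5)
  after r: (1 6 2 8)(3 7 5)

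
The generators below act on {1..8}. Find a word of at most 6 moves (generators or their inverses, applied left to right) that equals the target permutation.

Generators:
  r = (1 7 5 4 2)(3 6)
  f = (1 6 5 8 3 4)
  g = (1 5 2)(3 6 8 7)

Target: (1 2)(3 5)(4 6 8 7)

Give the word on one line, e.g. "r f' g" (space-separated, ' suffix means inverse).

  after g: (1 5 2)(3 6 8 7)
  after g: (1 2 5)(3 8)(6 7)
  after g: (3 7 8 6)
  after f': (1 4 3 7 5 6 8)
  after r: (1 2)(3 5)(4 6 8 7)

g g g f' r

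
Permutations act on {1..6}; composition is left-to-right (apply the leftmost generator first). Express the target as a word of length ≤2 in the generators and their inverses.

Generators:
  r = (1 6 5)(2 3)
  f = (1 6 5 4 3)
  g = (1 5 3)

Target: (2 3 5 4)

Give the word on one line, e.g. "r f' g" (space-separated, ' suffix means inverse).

  after f: (1 6 5 4 3)
  after r': (2 3 5 4)

f r'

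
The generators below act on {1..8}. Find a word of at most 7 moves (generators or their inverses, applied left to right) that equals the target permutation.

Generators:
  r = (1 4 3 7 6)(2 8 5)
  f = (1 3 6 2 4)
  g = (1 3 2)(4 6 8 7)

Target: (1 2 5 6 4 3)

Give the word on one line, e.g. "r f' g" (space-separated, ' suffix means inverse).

f' r' r' g r'

  after f': (1 4 2 6 3)
  after r': (2 7 3 6 4 5 8)
  after r': (1 6)(2 3 7 4 8 5)
  after g: (1 8 5)(3 4 7 6)
  after r': (1 2 5 6 4 3)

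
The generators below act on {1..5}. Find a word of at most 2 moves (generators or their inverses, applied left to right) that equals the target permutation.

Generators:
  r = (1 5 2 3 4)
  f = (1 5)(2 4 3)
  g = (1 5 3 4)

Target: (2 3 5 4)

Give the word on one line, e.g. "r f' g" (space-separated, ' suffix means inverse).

f r'

  after f: (1 5)(2 4 3)
  after r': (2 3 5 4)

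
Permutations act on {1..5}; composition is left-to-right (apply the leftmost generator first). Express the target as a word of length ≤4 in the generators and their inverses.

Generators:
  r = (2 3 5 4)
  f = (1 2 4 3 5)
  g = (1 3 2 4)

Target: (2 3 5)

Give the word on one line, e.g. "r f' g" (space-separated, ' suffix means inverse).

g' r f'

  after g': (1 4 2 3)
  after r: (1 2 5 4 3)
  after f': (2 3 5)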